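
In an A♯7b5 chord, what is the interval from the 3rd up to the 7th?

diminished 5th

A♯7b5 (A♯ dominant seventh flat five): A♯–C𝄪–E–G♯.
3rd = C𝄪; 7th = G♯.
From C𝄪 to G♯: 6 semitones over a fifth = diminished.
That tritone between 3rd and 7th is what gives the dominant seventh its pull toward resolution.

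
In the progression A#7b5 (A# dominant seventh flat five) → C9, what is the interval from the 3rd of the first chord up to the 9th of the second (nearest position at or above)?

A#7b5 (A# dominant seventh flat five) has C## as its 3rd, and C9 has D as its 9th.
From C## to D: 0 semitones over a second = diminished.

diminished second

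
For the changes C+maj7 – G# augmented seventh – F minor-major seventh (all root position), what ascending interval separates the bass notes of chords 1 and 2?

augmented 5th

The roots are C and G#.
C up to G# is 8 semitones, a half step wider than a perfect fifth, so the interval is augmented.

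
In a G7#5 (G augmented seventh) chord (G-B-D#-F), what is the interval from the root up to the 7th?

minor 7th

That puts G below F.
7 letter names make it a seventh; at 10 semitones (a half step narrower than major) the quality is minor.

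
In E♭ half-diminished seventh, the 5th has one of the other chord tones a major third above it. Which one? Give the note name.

Db

The chord tones of E♭m7b5 (E♭ half-diminished seventh) are E♭-G♭-B𝄫-D♭.
The 5th is B𝄫. A major third above B𝄫 is D♭.
D♭ is the chord's 7th.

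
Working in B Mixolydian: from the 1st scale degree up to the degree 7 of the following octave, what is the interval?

m14

B mixolydian: B C♯ D♯ E F♯ G♯ A.
So we need the interval from B up to A.
From B to A: 22 semitones over a fourteenth = minor.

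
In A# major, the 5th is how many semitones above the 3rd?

The chord tones of A# major are A#–C##–E#.
C## to E# is a minor third: 3 semitones.

3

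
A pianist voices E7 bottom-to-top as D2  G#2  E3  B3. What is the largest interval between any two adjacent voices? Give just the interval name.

minor 6th

Adjacent intervals: D2→G#2 = augmented fourth; G#2→E3 = minor sixth; E3→B3 = perfect fifth.
The largest is G#2 to E3, a minor sixth (8 semitones).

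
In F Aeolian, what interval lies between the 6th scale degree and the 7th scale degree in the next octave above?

F natural minor: F G A♭ B♭ C D♭ E♭.
6th scale degree = D♭; scale degree 7 (up an octave) = E♭.
From D♭ to E♭ is 14 semitones, exactly the major ninth.

major ninth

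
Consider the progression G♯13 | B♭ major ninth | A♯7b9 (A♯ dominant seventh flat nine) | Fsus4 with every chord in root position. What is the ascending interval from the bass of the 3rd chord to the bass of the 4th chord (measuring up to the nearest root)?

The roots are A♯ and F.
6 letter names make it a sixth; at 7 semitones (a whole step narrower than major) the quality is diminished.

diminished 6th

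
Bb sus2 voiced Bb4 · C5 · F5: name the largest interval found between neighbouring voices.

Adjacent intervals: Bb4→C5 = major second; C5→F5 = perfect fourth.
The largest is C5 to F5, a perfect fourth (5 semitones).

perfect 4th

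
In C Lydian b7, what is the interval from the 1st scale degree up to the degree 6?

major sixth

The scale runs C D E F# G A Bb.
1st scale degree = C; degree 6 = A.
C up to A spans 6 letter names and 9 semitones — a major sixth.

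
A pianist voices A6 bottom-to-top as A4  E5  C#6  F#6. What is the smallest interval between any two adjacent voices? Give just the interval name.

Adjacent intervals: A4→E5 = perfect fifth; E5→C#6 = major sixth; C#6→F#6 = perfect fourth.
The smallest is C#6 to F#6, a perfect fourth (5 semitones).

perfect 4th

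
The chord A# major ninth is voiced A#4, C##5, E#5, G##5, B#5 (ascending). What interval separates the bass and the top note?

The outer voices are A#4 and B#5.
A# up to B# spans 9 letter names and 14 semitones — a major ninth.

major ninth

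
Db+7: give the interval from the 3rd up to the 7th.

diminished 5th

Db augmented seventh: Db-F-A-Cb.
3rd = F; 7th = Cb.
F up to Cb is 6 semitones, a half step narrower than a perfect fifth, so the interval is diminished.
That tritone between 3rd and 7th is what gives the dominant seventh its pull toward resolution.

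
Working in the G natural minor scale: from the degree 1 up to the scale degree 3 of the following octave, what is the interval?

Spelling the G natural minor scale: G A Bb C D Eb F.
The degree 1 is G and the scale degree 3 (up an octave) is Bb.
G up to Bb is 15 semitones, a half step narrower than a major tenth, so the interval is minor.

m10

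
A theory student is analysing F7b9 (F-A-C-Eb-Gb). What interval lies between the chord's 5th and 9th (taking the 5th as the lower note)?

The 5th is C and the 9th is Gb.
From C to Gb: 6 semitones over a fifth = diminished.

diminished fifth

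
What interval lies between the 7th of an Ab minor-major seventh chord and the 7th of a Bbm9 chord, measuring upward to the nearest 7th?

minor second

Ab minor-major seventh has G as its 7th, and Bbm9 has Ab as its 7th.
2 letter names make it a second; at 1 semitone (a half step narrower than major) the quality is minor.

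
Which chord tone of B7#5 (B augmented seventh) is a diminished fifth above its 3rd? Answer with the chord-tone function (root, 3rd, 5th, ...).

7th

The chord tones of B+7 (B augmented seventh) are B-D#-F##-A.
The 3rd is D#. A diminished fifth above D# is A.
A is the chord's 7th.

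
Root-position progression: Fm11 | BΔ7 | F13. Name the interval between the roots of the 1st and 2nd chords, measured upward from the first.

The roots are F and B.
4 letter names make it a fourth; at 6 semitones (a half step wider than perfect) the quality is augmented.

A4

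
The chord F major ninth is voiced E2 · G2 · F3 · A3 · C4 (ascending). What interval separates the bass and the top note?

The outer voices are E2 and C4.
E up to C is 20 semitones, a half step narrower than a major thirteenth, so the interval is minor.

minor thirteenth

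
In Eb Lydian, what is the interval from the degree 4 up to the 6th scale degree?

minor third

Spelling Eb Lydian: Eb F G A Bb C D.
That puts A below C.
From A to C: 3 semitones over a third = minor.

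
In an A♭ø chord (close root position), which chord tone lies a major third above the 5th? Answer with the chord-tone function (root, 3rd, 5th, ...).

7th

A♭ half-diminished seventh: A♭ C♭ E𝄫 G♭.
The 5th is E𝄫. A major third above E𝄫 is G♭.
G♭ is the chord's 7th.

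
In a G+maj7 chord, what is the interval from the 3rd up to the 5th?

Gmaj7#5: G–B–D♯–F♯.
The 3rd is B and the 5th is D♯.
B up to D♯ spans 3 letter names and 4 semitones — a major third.

major third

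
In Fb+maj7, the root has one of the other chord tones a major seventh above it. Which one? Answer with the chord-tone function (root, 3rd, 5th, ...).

7th

The chord tones of Fbmaj7#5 (Fb augmented major seventh) are Fb, Ab, C, Eb.
The root is Fb. A major seventh above Fb is Eb.
Eb is the chord's 7th.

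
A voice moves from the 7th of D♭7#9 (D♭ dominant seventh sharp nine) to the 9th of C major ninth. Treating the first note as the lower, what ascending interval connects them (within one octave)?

D♭7#9 (D♭ dominant seventh sharp nine) has C♭ as its 7th, and C major ninth has D as its 9th.
C♭ up to D is 3 semitones, a half step wider than a major second, so the interval is augmented.

augmented second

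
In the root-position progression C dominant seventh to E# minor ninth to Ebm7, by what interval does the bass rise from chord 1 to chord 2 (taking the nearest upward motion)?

augmented 3rd

The roots are C and E#.
3 letter names make it a third; at 5 semitones (a half step wider than major) the quality is augmented.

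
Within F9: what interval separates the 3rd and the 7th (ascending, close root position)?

Spelling the chord: F-A-C-Eb-G.
That puts A below Eb.
5 letter names make it a fifth; at 6 semitones (a half step narrower than perfect) the quality is diminished.

diminished 5th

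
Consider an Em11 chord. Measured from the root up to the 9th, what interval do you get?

M9

The chord tones of Em11 are E–G–B–D–F♯–A.
That puts E below F♯.
E up to F♯ spans 9 letter names and 14 semitones — a major ninth.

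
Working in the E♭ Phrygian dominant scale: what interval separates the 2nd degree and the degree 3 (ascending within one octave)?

Spelling the E♭ Phrygian dominant scale: E♭ F♭ G A♭ B♭ C♭ D♭.
So we need the interval from F♭ up to G.
F♭ up to G is 3 semitones, a half step wider than a major second, so the interval is augmented.

augmented second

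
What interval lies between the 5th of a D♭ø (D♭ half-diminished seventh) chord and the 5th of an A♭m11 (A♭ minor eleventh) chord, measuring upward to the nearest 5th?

D♭ø (D♭ half-diminished seventh) has A𝄫 as its 5th, and A♭m11 (A♭ minor eleventh) has E♭ as its 5th.
A𝄫 up to E♭ is 8 semitones, a half step wider than a perfect fifth, so the interval is augmented.

augmented fifth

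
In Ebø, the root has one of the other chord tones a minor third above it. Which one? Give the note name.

The chord tones of Eb half-diminished seventh are Eb Gb Bbb Db.
The root is Eb. A minor third above Eb is Gb.
Gb is the chord's 3rd.

Gb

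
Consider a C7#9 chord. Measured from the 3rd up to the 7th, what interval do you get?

diminished fifth

The chord tones of C7#9 (C dominant seventh sharp nine) are C–E–G–Bb–D#.
So we need the interval from E up to Bb.
From E to Bb: 6 semitones over a fifth = diminished.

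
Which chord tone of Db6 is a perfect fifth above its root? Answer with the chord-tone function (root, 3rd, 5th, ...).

Spelling the chord: Db, F, Ab, Bb.
The root is Db. A perfect fifth above Db is Ab.
Ab is the chord's 5th.

5th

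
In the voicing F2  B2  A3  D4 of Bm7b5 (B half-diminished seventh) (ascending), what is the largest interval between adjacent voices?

Adjacent intervals: F2→B2 = augmented fourth; B2→A3 = minor seventh; A3→D4 = perfect fourth.
The largest is B2 to A3, a minor seventh (10 semitones).

minor 7th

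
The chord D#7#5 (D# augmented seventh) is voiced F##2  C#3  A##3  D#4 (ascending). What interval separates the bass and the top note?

The outer voices are F##2 and D#4.
F## up to D# is 20 semitones, a half step narrower than a major thirteenth, so the interval is minor.

m13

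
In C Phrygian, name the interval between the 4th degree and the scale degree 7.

P4

Spelling C Phrygian: C Db Eb F G Ab Bb.
So we need the interval from F up to Bb.
F up to Bb spans 4 letter names and 5 semitones — a perfect fourth.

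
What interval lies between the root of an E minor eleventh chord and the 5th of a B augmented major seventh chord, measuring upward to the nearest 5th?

augmented 2nd

The root of E minor eleventh is E; the 5th of B augmented major seventh is F𝄪.
2 letter names make it a second; at 3 semitones (a half step wider than major) the quality is augmented.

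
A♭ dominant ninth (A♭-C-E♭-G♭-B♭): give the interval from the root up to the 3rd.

The root is A♭ and the 3rd is C.
Counting 3 letters and 4 half steps from A♭ gives a major third.

major 3rd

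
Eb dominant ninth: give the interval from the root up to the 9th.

M9

Eb dominant ninth: Eb–G–Bb–Db–F.
The root is Eb and the 9th is F.
Counting 9 letters and 14 half steps from Eb gives a major ninth.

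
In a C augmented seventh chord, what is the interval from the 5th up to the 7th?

diminished 3rd

C augmented seventh is spelled C–E–G#–Bb.
5th = G#; 7th = Bb.
G# up to Bb is 2 semitones, a whole step narrower than a major third, so the interval is diminished.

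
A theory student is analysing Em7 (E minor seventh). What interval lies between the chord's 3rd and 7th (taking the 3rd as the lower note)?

perfect 5th

Spelling the chord: E–G–B–D.
That puts G below D.
G up to D spans 5 letter names and 7 semitones — a perfect fifth.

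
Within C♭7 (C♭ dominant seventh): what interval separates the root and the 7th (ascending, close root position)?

minor seventh

C♭ dominant seventh is spelled C♭–E♭–G♭–B𝄫.
So we need the interval from C♭ up to B𝄫.
From C♭ to B𝄫: 10 semitones over a seventh = minor.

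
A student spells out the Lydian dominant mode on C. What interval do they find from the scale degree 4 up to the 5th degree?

minor 2nd

Spelling the Lydian dominant mode on C: C D E F# G A Bb.
So we need the interval from F# up to G.
F# up to G is 1 semitone, a half step narrower than a major second, so the interval is minor.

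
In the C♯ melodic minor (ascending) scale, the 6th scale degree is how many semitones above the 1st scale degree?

The scale is C♯ D♯ E F♯ G♯ A♯ B♯.
C♯ up to A♯ is a major sixth — 9 semitones.

9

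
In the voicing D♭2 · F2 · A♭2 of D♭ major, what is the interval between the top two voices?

m3

Those voices are F2 and A♭2.
3 letter names make it a third; at 3 semitones (a half step narrower than major) the quality is minor.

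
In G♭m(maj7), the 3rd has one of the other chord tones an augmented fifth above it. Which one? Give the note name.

F

The chord tones of G♭mM7 are G♭, B𝄫, D♭, F.
The 3rd is B𝄫. An augmented fifth above B𝄫 is F.
F is the chord's 7th.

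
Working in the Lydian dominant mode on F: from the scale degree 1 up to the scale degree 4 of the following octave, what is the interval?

augmented 11th

Spelling the Lydian dominant mode on F: F G A B C D Eb.
The scale degree 1 is F and the degree 4 (up an octave) is B.
From F to B: 18 semitones over an eleventh = augmented.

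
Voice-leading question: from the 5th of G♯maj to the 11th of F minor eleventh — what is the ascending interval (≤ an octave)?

diminished sixth

The 5th of G♯maj is D♯; the 11th of F minor eleventh is B♭.
D♯ up to B♭ is 7 semitones, a whole step narrower than a major sixth, so the interval is diminished.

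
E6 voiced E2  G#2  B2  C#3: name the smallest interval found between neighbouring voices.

major 2nd

Adjacent intervals: E2→G#2 = major third; G#2→B2 = minor third; B2→C#3 = major second.
The smallest is B2 to C#3, a major second (2 semitones).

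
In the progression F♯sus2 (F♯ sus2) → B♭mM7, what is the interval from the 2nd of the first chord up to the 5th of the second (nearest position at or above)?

d7

The 2nd of F♯sus2 (F♯ sus2) is G♯; the 5th of B♭mM7 is F.
G♯ up to F is 9 semitones, a whole step narrower than a major seventh, so the interval is diminished.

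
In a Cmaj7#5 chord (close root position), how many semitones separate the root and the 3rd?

Cmaj7#5 (C augmented major seventh) is spelled C E G♯ B.
C to E is a major third: 4 semitones.

4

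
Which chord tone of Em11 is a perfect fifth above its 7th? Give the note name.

The chord tones of Em11 are E, G, B, D, F#, A.
The 7th is D. A perfect fifth above D is A.
A is the chord's 11th.

A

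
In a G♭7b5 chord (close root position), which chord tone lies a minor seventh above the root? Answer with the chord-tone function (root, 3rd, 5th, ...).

Spelling the chord: G♭–B♭–D𝄫–F♭.
The root is G♭. A minor seventh above G♭ is F♭.
F♭ is the chord's 7th.

7th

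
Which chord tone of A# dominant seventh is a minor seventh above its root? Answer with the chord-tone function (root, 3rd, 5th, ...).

7th

A# dominant seventh is spelled A#-C##-E#-G#.
The root is A#. A minor seventh above A# is G#.
G# is the chord's 7th.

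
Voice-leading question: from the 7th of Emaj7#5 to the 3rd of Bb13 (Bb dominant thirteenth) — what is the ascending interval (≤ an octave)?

The 7th of Emaj7#5 is D#; the 3rd of Bb13 (Bb dominant thirteenth) is D.
D# up to D is 11 semitones, a half step narrower than a perfect octave, so the interval is diminished.

d8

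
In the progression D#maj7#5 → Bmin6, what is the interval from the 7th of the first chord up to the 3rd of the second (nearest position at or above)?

diminished second

The 7th of D#maj7#5 is C##; the 3rd of Bmin6 is D.
2 letter names make it a second; at 0 semitones (a whole step narrower than major) the quality is diminished.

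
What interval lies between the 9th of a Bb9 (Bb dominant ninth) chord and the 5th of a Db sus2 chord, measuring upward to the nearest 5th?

minor sixth

The 9th of Bb9 (Bb dominant ninth) is C; the 5th of Db sus2 is Ab.
6 letter names make it a sixth; at 8 semitones (a half step narrower than major) the quality is minor.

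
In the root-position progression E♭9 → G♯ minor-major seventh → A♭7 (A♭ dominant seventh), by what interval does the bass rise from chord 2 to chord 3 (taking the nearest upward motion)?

d2

The roots are G♯ and A♭.
G♯ up to A♭ is 0 semitones, a whole step narrower than a major second, so the interval is diminished.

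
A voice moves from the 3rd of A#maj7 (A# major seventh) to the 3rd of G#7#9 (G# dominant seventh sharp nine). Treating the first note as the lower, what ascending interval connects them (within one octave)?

The 3rd of A#maj7 (A# major seventh) is C##; the 3rd of G#7#9 (G# dominant seventh sharp nine) is B#.
From C## to B#: 10 semitones over a seventh = minor.

minor seventh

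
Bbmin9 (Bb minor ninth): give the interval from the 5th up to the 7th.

Bb minor ninth: Bb-Db-F-Ab-C.
That puts F below Ab.
F up to Ab is 3 semitones, a half step narrower than a major third, so the interval is minor.

minor 3rd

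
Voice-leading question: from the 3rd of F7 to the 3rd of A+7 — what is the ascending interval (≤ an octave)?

major 3rd

F7 has A as its 3rd, and A+7 has C# as its 3rd.
Counting 3 letters and 4 half steps from A gives a major third.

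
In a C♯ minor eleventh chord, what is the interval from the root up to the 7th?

C♯ minor eleventh is spelled C♯-E-G♯-B-D♯-F♯.
That puts C♯ below B.
From C♯ to B: 10 semitones over a seventh = minor.

minor seventh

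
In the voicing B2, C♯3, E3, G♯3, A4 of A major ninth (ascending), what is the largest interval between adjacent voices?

Adjacent intervals: B2→C♯3 = major second; C♯3→E3 = minor third; E3→G♯3 = major third; G♯3→A4 = minor ninth.
The largest is G♯3 to A4, a minor ninth (13 semitones).

minor 9th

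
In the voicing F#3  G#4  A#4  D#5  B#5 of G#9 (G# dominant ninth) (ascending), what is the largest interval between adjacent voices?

major ninth

Adjacent intervals: F#3→G#4 = major ninth; G#4→A#4 = major second; A#4→D#5 = perfect fourth; D#5→B#5 = major sixth.
The largest is F#3 to G#4, a major ninth (14 semitones).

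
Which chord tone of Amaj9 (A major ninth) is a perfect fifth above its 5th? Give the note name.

B

Spelling the chord: A-C#-E-G#-B.
The 5th is E. A perfect fifth above E is B.
B is the chord's 9th.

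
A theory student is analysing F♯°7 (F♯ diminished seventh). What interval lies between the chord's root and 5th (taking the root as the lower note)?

diminished fifth

The chord tones of F♯°7 are F♯ A C E♭.
The root is F♯ and the 5th is C.
F♯ up to C is 6 semitones, a half step narrower than a perfect fifth, so the interval is diminished.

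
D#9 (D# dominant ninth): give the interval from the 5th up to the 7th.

minor 3rd

D#9 (D# dominant ninth): D#–F##–A#–C#–E#.
So we need the interval from A# up to C#.
A# up to C# is 3 semitones, a half step narrower than a major third, so the interval is minor.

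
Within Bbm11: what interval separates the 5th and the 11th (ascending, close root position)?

minor seventh

Bbm11 (Bb minor eleventh): Bb Db F Ab C Eb.
So we need the interval from F up to Eb.
F up to Eb is 10 semitones, a half step narrower than a major seventh, so the interval is minor.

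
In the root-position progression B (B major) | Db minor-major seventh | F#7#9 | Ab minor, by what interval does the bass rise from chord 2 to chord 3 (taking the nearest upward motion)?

augmented third

The roots are Db and F#.
Db up to F# is 5 semitones, a half step wider than a major third, so the interval is augmented.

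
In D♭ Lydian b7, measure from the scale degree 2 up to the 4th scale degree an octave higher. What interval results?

Spelling D♭ Lydian b7: D♭ E♭ F G A♭ B♭ C♭.
So we need the interval from E♭ up to G.
E♭ up to G spans 10 letter names and 16 semitones — a major tenth.

major tenth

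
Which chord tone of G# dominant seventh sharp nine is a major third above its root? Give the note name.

B#

The chord tones of G#7#9 (G# dominant seventh sharp nine) are G# B# D# F# A##.
The root is G#. A major third above G# is B#.
B# is the chord's 3rd.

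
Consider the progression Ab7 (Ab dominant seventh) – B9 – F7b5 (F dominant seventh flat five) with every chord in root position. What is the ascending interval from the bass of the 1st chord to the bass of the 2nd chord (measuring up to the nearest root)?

The roots are Ab and B.
Ab up to B is 3 semitones, a half step wider than a major second, so the interval is augmented.

augmented second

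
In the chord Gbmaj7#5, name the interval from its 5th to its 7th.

Gb+maj7: Gb-Bb-D-F.
That puts D below F.
From D to F: 3 semitones over a third = minor.

m3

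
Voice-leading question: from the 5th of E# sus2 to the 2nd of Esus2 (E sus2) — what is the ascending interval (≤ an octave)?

E# sus2 has B# as its 5th, and Esus2 (E sus2) has F# as its 2nd.
B# up to F# is 6 semitones, a half step narrower than a perfect fifth, so the interval is diminished.

d5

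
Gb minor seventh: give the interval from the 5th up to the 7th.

Gb minor seventh: Gb-Bbb-Db-Fb.
The 5th is Db and the 7th is Fb.
3 letter names make it a third; at 3 semitones (a half step narrower than major) the quality is minor.

minor third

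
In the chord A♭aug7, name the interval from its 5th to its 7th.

diminished 3rd

Spelling the chord: A♭ C E G♭.
5th = E; 7th = G♭.
3 letter names make it a third; at 2 semitones (a whole step narrower than major) the quality is diminished.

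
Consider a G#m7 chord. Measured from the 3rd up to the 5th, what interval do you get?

Spelling the chord: G#, B, D#, F#.
The 3rd is B and the 5th is D#.
B up to D# spans 3 letter names and 4 semitones — a major third.

M3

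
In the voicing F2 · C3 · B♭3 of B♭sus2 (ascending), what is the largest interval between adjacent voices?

m7

Adjacent intervals: F2→C3 = perfect fifth; C3→B♭3 = minor seventh.
The largest is C3 to B♭3, a minor seventh (10 semitones).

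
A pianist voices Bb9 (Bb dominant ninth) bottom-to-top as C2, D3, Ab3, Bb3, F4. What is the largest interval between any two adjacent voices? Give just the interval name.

Adjacent intervals: C2→D3 = major ninth; D3→Ab3 = diminished fifth; Ab3→Bb3 = major second; Bb3→F4 = perfect fifth.
The largest is C2 to D3, a major ninth (14 semitones).

major 9th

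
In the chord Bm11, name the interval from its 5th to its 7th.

m3

B minor eleventh is spelled B, D, F#, A, C#, E.
The 5th is F# and the 7th is A.
From F# to A: 3 semitones over a third = minor.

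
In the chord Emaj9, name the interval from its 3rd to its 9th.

The chord tones of Emaj9 are E G# B D# F#.
That puts G# below F#.
From G# to F#: 10 semitones over a seventh = minor.

minor seventh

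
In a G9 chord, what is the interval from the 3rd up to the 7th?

diminished fifth

The chord tones of G9 (G dominant ninth) are G–B–D–F–A.
That puts B below F.
From B to F: 6 semitones over a fifth = diminished.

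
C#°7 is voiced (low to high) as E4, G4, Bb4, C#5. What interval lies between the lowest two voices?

minor third

Those voices are E4 and G4.
3 letter names make it a third; at 3 semitones (a half step narrower than major) the quality is minor.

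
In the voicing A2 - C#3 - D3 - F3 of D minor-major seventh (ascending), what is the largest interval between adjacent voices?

major 3rd

Adjacent intervals: A2→C#3 = major third; C#3→D3 = minor second; D3→F3 = minor third.
The largest is A2 to C#3, a major third (4 semitones).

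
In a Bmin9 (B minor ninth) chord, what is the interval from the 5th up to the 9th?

perfect fifth

B minor ninth: B-D-F♯-A-C♯.
5th = F♯; 9th = C♯.
From F♯ to C♯ is 7 semitones, exactly the perfect fifth.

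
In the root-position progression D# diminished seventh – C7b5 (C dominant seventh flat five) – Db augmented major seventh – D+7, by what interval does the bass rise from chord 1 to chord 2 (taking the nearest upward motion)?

diminished seventh

The roots are D# and C.
From D# to C: 9 semitones over a seventh = diminished.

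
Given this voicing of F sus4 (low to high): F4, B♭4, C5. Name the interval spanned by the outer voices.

perfect fifth

The outer voices are F4 and C5.
Counting 5 letters and 7 half steps from F gives a perfect fifth.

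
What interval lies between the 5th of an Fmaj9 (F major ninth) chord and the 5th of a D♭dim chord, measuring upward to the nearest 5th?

diminished sixth

The 5th of Fmaj9 (F major ninth) is C; the 5th of D♭dim is A𝄫.
6 letter names make it a sixth; at 7 semitones (a whole step narrower than major) the quality is diminished.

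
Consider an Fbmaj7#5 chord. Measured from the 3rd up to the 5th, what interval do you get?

major third

The chord tones of Fb+maj7 (Fb augmented major seventh) are Fb, Ab, C, Eb.
That puts Ab below C.
Counting 3 letters and 4 half steps from Ab gives a major third.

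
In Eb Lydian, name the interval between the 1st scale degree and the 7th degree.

Spelling Eb Lydian: Eb F G A Bb C D.
1st scale degree = Eb; scale degree 7 = D.
Counting 7 letters and 11 half steps from Eb gives a major seventh.

major 7th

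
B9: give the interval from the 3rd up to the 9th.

Spelling the chord: B-D#-F#-A-C#.
That puts D# below C#.
7 letter names make it a seventh; at 10 semitones (a half step narrower than major) the quality is minor.

minor seventh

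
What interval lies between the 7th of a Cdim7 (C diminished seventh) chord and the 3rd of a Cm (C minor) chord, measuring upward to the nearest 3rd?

The 7th of Cdim7 (C diminished seventh) is Bbb; the 3rd of Cm (C minor) is Eb.
4 letter names make it a fourth; at 6 semitones (a half step wider than perfect) the quality is augmented.

augmented fourth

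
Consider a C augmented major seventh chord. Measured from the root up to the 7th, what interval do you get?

C+maj7: C, E, G♯, B.
That puts C below B.
Counting 7 letters and 11 half steps from C gives a major seventh.

major 7th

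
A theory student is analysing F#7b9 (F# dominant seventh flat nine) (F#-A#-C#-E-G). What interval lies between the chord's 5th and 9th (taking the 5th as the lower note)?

So we need the interval from C# up to G.
From C# to G: 6 semitones over a fifth = diminished.

d5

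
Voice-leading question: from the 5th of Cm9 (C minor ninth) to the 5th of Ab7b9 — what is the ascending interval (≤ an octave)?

The 5th of Cm9 (C minor ninth) is G; the 5th of Ab7b9 is Eb.
G up to Eb is 8 semitones, a half step narrower than a major sixth, so the interval is minor.

minor sixth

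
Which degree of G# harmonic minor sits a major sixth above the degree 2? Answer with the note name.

F##

The scale is G# A# B C# D# E F##.
The degree 2 is A#; a major sixth above that is F## — scale degree 7.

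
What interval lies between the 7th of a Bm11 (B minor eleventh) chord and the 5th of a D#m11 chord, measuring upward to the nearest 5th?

augmented 1st

Bm11 (B minor eleventh) has A as its 7th, and D#m11 has A# as its 5th.
From A to A#: 1 semitone over a unison = augmented.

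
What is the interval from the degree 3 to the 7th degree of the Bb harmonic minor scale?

augmented fifth

Spelling the Bb harmonic minor scale: Bb C Db Eb F Gb A.
The degree 3 is Db and the 7th scale degree is A.
Db up to A is 8 semitones, a half step wider than a perfect fifth, so the interval is augmented.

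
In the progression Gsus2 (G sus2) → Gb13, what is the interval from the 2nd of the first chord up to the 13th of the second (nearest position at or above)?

The 2nd of Gsus2 (G sus2) is A; the 13th of Gb13 is Eb.
From A to Eb: 6 semitones over a fifth = diminished.

diminished fifth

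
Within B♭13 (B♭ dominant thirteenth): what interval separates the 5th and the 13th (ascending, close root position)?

major 9th

B♭13: B♭–D–F–A♭–C–G.
So we need the interval from F up to G.
F up to G spans 9 letter names and 14 semitones — a major ninth.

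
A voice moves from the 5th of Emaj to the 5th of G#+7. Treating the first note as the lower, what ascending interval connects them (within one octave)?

augmented third

The 5th of Emaj is B; the 5th of G#+7 is D##.
3 letter names make it a third; at 5 semitones (a half step wider than major) the quality is augmented.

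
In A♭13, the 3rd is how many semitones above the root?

4

A♭13 is spelled A♭ C E♭ G♭ B♭ F.
A♭ to C is a major third: 4 semitones.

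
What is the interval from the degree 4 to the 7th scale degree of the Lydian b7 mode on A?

A lydian dominant: A B C# D# E F# G.
The degree 4 is D# and the scale degree 7 is G.
From D# to G: 4 semitones over a fourth = diminished.

d4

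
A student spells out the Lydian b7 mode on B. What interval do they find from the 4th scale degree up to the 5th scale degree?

minor second

B lydian dominant: B C# D# E# F# G# A.
That puts E# below F#.
2 letter names make it a second; at 1 semitone (a half step narrower than major) the quality is minor.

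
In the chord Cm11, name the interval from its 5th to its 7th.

minor third

Spelling the chord: C-E♭-G-B♭-D-F.
That puts G below B♭.
G up to B♭ is 3 semitones, a half step narrower than a major third, so the interval is minor.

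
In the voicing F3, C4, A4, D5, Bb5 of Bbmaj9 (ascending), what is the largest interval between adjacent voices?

major sixth

Adjacent intervals: F3→C4 = perfect fifth; C4→A4 = major sixth; A4→D5 = perfect fourth; D5→Bb5 = minor sixth.
The largest is C4 to A4, a major sixth (9 semitones).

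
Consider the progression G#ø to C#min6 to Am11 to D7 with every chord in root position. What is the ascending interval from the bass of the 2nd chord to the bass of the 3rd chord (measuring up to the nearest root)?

The roots are C# and A.
From C# to A: 8 semitones over a sixth = minor.

minor sixth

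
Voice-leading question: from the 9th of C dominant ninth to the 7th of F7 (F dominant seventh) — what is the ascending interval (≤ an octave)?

m2

The 9th of C dominant ninth is D; the 7th of F7 (F dominant seventh) is Eb.
2 letter names make it a second; at 1 semitone (a half step narrower than major) the quality is minor.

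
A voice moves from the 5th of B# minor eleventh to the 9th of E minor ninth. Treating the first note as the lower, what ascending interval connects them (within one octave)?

The 5th of B# minor eleventh is F##; the 9th of E minor ninth is F#.
8 letter names make it an octave; at 11 semitones (a half step narrower than perfect) the quality is diminished.

diminished octave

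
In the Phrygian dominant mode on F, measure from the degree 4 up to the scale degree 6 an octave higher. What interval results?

Spelling the Phrygian dominant mode on F: F Gb A Bb C Db Eb.
That puts Bb below Db.
Bb up to Db is 15 semitones, a half step narrower than a major tenth, so the interval is minor.

minor tenth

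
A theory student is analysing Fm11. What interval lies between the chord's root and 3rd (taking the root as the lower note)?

minor third

Spelling the chord: F Ab C Eb G Bb.
That puts F below Ab.
From F to Ab: 3 semitones over a third = minor.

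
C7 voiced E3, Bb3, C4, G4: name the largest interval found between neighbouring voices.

Adjacent intervals: E3→Bb3 = diminished fifth; Bb3→C4 = major second; C4→G4 = perfect fifth.
The largest is C4 to G4, a perfect fifth (7 semitones).

perfect fifth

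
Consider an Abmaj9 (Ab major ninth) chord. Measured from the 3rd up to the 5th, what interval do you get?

The chord tones of Ab major ninth are Ab C Eb G Bb.
The 3rd is C and the 5th is Eb.
C up to Eb is 3 semitones, a half step narrower than a major third, so the interval is minor.

minor third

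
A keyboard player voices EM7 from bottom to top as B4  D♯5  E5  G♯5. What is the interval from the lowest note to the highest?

major sixth

The outer voices are B4 and G♯5.
Counting 6 letters and 9 half steps from B gives a major sixth.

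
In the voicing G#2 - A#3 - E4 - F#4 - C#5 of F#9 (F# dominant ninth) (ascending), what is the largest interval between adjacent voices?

major ninth

Adjacent intervals: G#2→A#3 = major ninth; A#3→E4 = diminished fifth; E4→F#4 = major second; F#4→C#5 = perfect fifth.
The largest is G#2 to A#3, a major ninth (14 semitones).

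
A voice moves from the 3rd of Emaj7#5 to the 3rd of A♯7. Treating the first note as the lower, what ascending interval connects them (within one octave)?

augmented fourth

Emaj7#5 has G♯ as its 3rd, and A♯7 has C𝄪 as its 3rd.
4 letter names make it a fourth; at 6 semitones (a half step wider than perfect) the quality is augmented.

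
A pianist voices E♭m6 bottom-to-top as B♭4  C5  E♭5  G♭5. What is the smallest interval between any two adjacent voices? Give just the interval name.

Adjacent intervals: B♭4→C5 = major second; C5→E♭5 = minor third; E♭5→G♭5 = minor third.
The smallest is B♭4 to C5, a major second (2 semitones).

major second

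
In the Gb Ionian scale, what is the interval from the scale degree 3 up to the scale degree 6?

Spelling the Gb Ionian scale: Gb Ab Bb Cb Db Eb F.
Scale degree 3 = Bb; 6th scale degree = Eb.
Bb up to Eb spans 4 letter names and 5 semitones — a perfect fourth.

perfect fourth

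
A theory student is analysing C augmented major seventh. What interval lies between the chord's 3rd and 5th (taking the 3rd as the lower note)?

major third

Cmaj7#5 (C augmented major seventh) is spelled C, E, G♯, B.
3rd = E; 5th = G♯.
Counting 3 letters and 4 half steps from E gives a major third.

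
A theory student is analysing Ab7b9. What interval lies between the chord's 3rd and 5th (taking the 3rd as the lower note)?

Ab7b9 (Ab dominant seventh flat nine) is spelled Ab C Eb Gb Bbb.
3rd = C; 5th = Eb.
C up to Eb is 3 semitones, a half step narrower than a major third, so the interval is minor.

minor 3rd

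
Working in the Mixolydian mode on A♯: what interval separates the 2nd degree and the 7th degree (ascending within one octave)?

A♯ mixolydian: A♯ B♯ C𝄪 D♯ E♯ F𝄪 G♯.
The 2nd degree is B♯ and the degree 7 is G♯.
6 letter names make it a sixth; at 8 semitones (a half step narrower than major) the quality is minor.

minor 6th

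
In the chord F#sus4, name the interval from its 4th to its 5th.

The chord tones of F#sus4 are F#–B–C#.
So we need the interval from B up to C#.
Counting 2 letters and 2 half steps from B gives a major second.

major 2nd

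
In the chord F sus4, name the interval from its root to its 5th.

perfect fifth

Spelling the chord: F–Bb–C.
The root is F and the 5th is C.
From F to C is 7 semitones, exactly the perfect fifth.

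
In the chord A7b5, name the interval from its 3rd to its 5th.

diminished 3rd

A dominant seventh flat five: A-C#-Eb-G.
That puts C# below Eb.
3 letter names make it a third; at 2 semitones (a whole step narrower than major) the quality is diminished.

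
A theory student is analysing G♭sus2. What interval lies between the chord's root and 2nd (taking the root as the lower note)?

G♭sus2: G♭–A♭–D♭.
The root is G♭ and the 2nd is A♭.
G♭ up to A♭ spans 2 letter names and 2 semitones — a major second.

M2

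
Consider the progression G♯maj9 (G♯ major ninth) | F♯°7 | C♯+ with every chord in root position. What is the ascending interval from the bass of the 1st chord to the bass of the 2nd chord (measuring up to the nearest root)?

minor 7th

The roots are G♯ and F♯.
G♯ up to F♯ is 10 semitones, a half step narrower than a major seventh, so the interval is minor.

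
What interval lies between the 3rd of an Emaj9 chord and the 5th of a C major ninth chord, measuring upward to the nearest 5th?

diminished octave

Emaj9 has G♯ as its 3rd, and C major ninth has G as its 5th.
From G♯ to G: 11 semitones over an octave = diminished.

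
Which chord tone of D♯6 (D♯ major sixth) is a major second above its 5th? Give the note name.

B#

D♯6: D♯–F𝄪–A♯–B♯.
The 5th is A♯. A major second above A♯ is B♯.
B♯ is the chord's 6th.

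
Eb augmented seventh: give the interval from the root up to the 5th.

augmented fifth

The chord tones of Eb7#5 are Eb-G-B-Db.
The root is Eb and the 5th is B.
5 letter names make it a fifth; at 8 semitones (a half step wider than perfect) the quality is augmented.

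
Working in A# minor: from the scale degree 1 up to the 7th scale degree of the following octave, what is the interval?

minor 14th

A# natural minor: A# B# C# D# E# F# G#.
The scale degree 1 is A# and the scale degree 7 (up an octave) is G#.
14 letter names make it a fourteenth; at 22 semitones (a half step narrower than major) the quality is minor.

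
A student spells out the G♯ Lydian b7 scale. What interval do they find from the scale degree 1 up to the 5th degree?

perfect 5th

Spelling the G♯ Lydian b7 scale: G♯ A♯ B♯ C𝄪 D♯ E♯ F♯.
So we need the interval from G♯ up to D♯.
Counting 5 letters and 7 half steps from G♯ gives a perfect fifth.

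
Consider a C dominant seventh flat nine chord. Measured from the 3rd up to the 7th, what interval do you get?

C7b9: C–E–G–Bb–Db.
3rd = E; 7th = Bb.
E up to Bb is 6 semitones, a half step narrower than a perfect fifth, so the interval is diminished.
That tritone between 3rd and 7th is what gives the dominant seventh its pull toward resolution.

diminished fifth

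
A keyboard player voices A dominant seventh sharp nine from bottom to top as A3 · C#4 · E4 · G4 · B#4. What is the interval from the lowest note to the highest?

augmented ninth

The outer voices are A3 and B#4.
A up to B# is 15 semitones, a half step wider than a major ninth, so the interval is augmented.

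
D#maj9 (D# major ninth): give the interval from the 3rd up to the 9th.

The chord tones of D#maj9 are D#-F##-A#-C##-E#.
So we need the interval from F## up to E#.
From F## to E#: 10 semitones over a seventh = minor.

m7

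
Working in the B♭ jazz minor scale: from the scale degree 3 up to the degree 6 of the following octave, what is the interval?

augmented 11th

The scale runs B♭ C D♭ E♭ F G A.
Scale degree 3 = D♭; scale degree 6 (up an octave) = G.
D♭ up to G is 18 semitones, a half step wider than a perfect eleventh, so the interval is augmented.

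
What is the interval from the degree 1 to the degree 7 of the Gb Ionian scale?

The scale runs Gb Ab Bb Cb Db Eb F.
The degree 1 is Gb and the degree 7 is F.
From Gb to F is 11 semitones, exactly the major seventh.

M7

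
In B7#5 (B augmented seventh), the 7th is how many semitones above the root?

10

Baug7: B D# F## A.
B to A is a minor seventh: 10 semitones.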